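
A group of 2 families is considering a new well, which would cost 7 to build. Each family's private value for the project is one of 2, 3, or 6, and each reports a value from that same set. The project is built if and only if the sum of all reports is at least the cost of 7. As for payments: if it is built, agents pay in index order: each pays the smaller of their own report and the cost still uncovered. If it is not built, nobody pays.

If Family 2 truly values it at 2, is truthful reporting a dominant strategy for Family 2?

Check each profile of the others' reports and compare truth against every alternative report.
Others report (6): truth gives 1, best alternative gives 1.
Others report (2): truth gives 0, best alternative gives 0.
Others report (3): truth gives 0, best alternative gives 0.
In every case the truthful report is at least as good as any alternative, so it is a dominant strategy.

Yes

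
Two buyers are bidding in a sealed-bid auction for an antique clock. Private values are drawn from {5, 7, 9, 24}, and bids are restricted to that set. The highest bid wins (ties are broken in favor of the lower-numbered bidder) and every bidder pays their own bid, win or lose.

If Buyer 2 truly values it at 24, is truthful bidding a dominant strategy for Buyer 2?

Consider the case where Buyer 1 bids 5.
Truthful bid 24: wins, pays 24, utility 24 - 24 = 0.
Bid 7 instead: wins, pays 7, utility 24 - 7 = 17.
Since 17 > 0, bidding 7 is strictly better here, so truthful bidding is not dominant.

No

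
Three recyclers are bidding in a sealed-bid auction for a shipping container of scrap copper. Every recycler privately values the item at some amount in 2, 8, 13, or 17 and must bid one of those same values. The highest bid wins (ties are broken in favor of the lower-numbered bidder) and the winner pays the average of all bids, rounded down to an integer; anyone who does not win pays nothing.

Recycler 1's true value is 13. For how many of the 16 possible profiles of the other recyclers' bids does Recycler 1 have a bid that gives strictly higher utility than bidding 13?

6

Others bid (2, 2): truth gives 8; bid 2 gives 11 > 8. Violating.
Others bid (2, 8): truth gives 6; bid 8 gives 7 > 6. Violating.
Others bid (2, 17): truth gives 0; bid 17 gives 1 > 0. Violating.
Others bid (8, 2): truth gives 6; bid 8 gives 7 > 6. Violating.
Others bid (2, 13): truth gives 4; no alternative beats it.
Others bid (8, 13): truth gives 2; no alternative beats it.
(Checking all 16 profiles: 6 have a profitable deviation, 10 do not.)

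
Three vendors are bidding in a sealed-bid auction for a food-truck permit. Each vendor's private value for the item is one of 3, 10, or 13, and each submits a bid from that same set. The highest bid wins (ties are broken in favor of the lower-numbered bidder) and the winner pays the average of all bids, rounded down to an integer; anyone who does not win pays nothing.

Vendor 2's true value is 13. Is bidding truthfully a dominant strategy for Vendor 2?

No

Consider the case where Vendor 1 bids 3 and Vendor 3 bids 3.
Truthful bid 13: wins, pays 6, utility 13 - 6 = 7.
Bid 10 instead: wins, pays 5, utility 13 - 5 = 8.
Since 8 > 7, bidding 10 is strictly better here, so truthful bidding is not dominant.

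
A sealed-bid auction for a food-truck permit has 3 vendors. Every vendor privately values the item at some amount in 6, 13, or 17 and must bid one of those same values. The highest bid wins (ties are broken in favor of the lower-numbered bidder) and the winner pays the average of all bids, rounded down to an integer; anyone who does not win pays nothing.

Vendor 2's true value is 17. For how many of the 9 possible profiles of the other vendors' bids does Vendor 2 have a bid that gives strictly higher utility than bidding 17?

2

Others bid (6, 6): truth gives 8; bid 13 gives 9 > 8. Violating.
Others bid (6, 13): truth gives 5; bid 13 gives 7 > 5. Violating.
Others bid (6, 17): truth gives 4; no alternative beats it.
Others bid (13, 6): truth gives 5; no alternative beats it.
(Checking all 9 profiles: 2 have a profitable deviation, 7 do not.)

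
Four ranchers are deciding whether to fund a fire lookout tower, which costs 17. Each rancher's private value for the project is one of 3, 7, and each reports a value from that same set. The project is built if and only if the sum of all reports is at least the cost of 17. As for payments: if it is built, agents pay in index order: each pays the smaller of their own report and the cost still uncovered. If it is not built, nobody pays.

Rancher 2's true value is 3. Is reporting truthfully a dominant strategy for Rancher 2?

Yes

Check each profile of the others' reports and compare truth against every alternative report.
Others report (3, 3, 7): truth gives 0, best alternative gives -4.
Others report (3, 7, 3): truth gives 0, best alternative gives -4.
Others report (3, 7, 7): truth gives 0, best alternative gives -4.
Others report (7, 3, 3): truth gives 0, best alternative gives -4.
Others report (7, 3, 7): truth gives 0, best alternative gives -4.
Others report (7, 7, 3): truth gives 0, best alternative gives -4.
(Remaining 2 profiles checked similarly; truth is weakly best in each.)
In every case the truthful report is at least as good as any alternative, so it is a dominant strategy.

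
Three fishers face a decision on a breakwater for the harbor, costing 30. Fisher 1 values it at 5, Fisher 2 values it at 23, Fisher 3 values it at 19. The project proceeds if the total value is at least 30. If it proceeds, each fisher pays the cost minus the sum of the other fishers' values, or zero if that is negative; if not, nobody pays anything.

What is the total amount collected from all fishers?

8

Total value 47 ≥ cost 30, so it is built.
Fisher 1: others sum to 42; max(0, 30 - 42) = 0.
Fisher 2: others sum to 24; max(0, 30 - 24) = 6.
Fisher 3: others sum to 28; max(0, 30 - 28) = 2.
Total collected = 0 + 6 + 2 = 8.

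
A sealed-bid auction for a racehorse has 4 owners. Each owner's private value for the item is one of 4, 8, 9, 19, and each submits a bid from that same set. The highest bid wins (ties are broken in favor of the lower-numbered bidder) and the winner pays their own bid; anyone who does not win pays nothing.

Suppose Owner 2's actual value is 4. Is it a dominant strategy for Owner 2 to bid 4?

Yes

Check each profile of the others' bids and compare truth against every alternative bid.
Others bid (4, 4, 4): truth gives 0, best alternative gives -4.
Others bid (4, 4, 8): truth gives 0, best alternative gives -4.
Others bid (4, 8, 4): truth gives 0, best alternative gives -4.
Others bid (4, 8, 8): truth gives 0, best alternative gives -4.
Others bid (4, 4, 9): truth gives 0, best alternative gives 0.
Others bid (4, 4, 19): truth gives 0, best alternative gives 0.
(Remaining 58 profiles checked similarly; truth is weakly best in each.)
In every case the truthful bid is at least as good as any alternative, so it is a dominant strategy.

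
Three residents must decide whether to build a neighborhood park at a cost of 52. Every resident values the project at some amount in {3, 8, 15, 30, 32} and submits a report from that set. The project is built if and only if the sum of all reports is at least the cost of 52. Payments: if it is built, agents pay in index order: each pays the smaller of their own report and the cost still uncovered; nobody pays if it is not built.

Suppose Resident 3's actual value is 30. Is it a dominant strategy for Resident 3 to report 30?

Check each profile of the others' reports and compare truth against every alternative report.
Others report (30, 30): truth gives 30, best alternative gives 30.
Others report (30, 32): truth gives 30, best alternative gives 30.
Others report (32, 30): truth gives 30, best alternative gives 30.
Others report (32, 32): truth gives 30, best alternative gives 30.
Others report (15, 32): truth gives 25, best alternative gives 25.
Others report (32, 15): truth gives 25, best alternative gives 25.
(Remaining 19 profiles checked similarly; truth is weakly best in each.)
In every case the truthful report is at least as good as any alternative, so it is a dominant strategy.

Yes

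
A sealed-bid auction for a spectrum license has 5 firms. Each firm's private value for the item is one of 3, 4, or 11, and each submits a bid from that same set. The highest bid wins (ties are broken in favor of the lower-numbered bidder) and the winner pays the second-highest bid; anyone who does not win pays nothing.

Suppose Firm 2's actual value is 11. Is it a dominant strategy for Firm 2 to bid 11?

Yes

Check each profile of the others' bids and compare truth against every alternative bid.
Others bid (4, 3, 3, 3): truth gives 7, best alternative gives 0.
Others bid (4, 3, 3, 4): truth gives 7, best alternative gives 0.
Others bid (4, 3, 4, 3): truth gives 7, best alternative gives 0.
Others bid (4, 3, 4, 4): truth gives 7, best alternative gives 0.
Others bid (4, 4, 3, 3): truth gives 7, best alternative gives 0.
Others bid (4, 4, 3, 4): truth gives 7, best alternative gives 0.
(Remaining 75 profiles checked similarly; truth is weakly best in each.)
In every case the truthful bid is at least as good as any alternative, so it is a dominant strategy.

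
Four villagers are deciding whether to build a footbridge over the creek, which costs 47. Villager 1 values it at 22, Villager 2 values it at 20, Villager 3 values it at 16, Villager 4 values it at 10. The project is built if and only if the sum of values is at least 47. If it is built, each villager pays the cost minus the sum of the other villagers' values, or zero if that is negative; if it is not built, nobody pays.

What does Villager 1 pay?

1

Total value 68 ≥ cost 47, so the project is built.
The other villagers' values sum to 46.
Cost minus that sum is 47 - 46 = 1.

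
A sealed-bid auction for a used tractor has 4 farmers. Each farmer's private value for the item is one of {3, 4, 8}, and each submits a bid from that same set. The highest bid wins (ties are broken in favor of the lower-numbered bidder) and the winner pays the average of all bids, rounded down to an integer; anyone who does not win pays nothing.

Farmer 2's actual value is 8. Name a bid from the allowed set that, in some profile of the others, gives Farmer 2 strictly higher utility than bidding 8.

Suppose Farmer 1 bids 3, Farmer 3 bids 3 and Farmer 4 bids 3.
Bid 8: wins, pays 4, utility 8 - 4 = 4.
Bid 4: wins, pays 3, utility 8 - 3 = 5.
So bidding 4 beats truth here (5 > 4).

4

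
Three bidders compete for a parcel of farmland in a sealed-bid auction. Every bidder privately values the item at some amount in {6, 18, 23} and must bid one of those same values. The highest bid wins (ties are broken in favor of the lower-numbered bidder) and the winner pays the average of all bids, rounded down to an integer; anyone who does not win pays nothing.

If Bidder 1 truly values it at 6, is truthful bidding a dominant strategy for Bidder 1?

Yes

Check each profile of the others' bids and compare truth against every alternative bid.
Others bid (18, 18): truth gives 0, best alternative gives -12.
Others bid (6, 18): truth gives 0, best alternative gives -8.
Others bid (18, 6): truth gives 0, best alternative gives -8.
Others bid (6, 6): truth gives 0, best alternative gives -4.
Others bid (6, 23): truth gives 0, best alternative gives 0.
Others bid (18, 23): truth gives 0, best alternative gives 0.
(Remaining 3 profiles checked similarly; truth is weakly best in each.)
In every case the truthful bid is at least as good as any alternative, so it is a dominant strategy.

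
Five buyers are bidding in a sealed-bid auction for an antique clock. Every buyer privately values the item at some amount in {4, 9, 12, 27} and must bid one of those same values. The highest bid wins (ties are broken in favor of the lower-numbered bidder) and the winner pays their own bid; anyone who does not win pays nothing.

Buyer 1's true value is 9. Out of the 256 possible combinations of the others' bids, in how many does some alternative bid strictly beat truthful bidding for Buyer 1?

Others bid (4, 4, 4, 4): truth gives 0; bid 4 gives 5 > 0. Violating.
Others bid (4, 4, 4, 9): truth gives 0; no alternative beats it.
Others bid (4, 4, 4, 12): truth gives 0; no alternative beats it.
(Checking all 256 profiles: 1 has a profitable deviation, 255 do not.)

1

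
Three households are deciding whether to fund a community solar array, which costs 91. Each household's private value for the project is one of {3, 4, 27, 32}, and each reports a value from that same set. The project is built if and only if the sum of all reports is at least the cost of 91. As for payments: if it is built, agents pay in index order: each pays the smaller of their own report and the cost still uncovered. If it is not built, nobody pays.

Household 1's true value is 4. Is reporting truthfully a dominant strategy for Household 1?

Yes

Check each profile of the others' reports and compare truth against every alternative report.
Others report (3, 3): truth gives 0, best alternative gives 0.
Others report (3, 4): truth gives 0, best alternative gives 0.
Others report (3, 27): truth gives 0, best alternative gives 0.
Others report (3, 32): truth gives 0, best alternative gives 0.
Others report (4, 3): truth gives 0, best alternative gives 0.
Others report (4, 4): truth gives 0, best alternative gives 0.
(Remaining 10 profiles checked similarly; truth is weakly best in each.)
In every case the truthful report is at least as good as any alternative, so it is a dominant strategy.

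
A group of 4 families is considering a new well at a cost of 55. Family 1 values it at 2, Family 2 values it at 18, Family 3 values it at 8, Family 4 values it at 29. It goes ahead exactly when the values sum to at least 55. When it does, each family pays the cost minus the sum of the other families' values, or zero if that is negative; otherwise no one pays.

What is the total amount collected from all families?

Total value 57 ≥ cost 55, so it is built.
Family 1: others sum to 55; max(0, 55 - 55) = 0.
Family 2: others sum to 39; max(0, 55 - 39) = 16.
Family 3: others sum to 49; max(0, 55 - 49) = 6.
Family 4: others sum to 28; max(0, 55 - 28) = 27.
Total collected = 0 + 16 + 6 + 27 = 49.

49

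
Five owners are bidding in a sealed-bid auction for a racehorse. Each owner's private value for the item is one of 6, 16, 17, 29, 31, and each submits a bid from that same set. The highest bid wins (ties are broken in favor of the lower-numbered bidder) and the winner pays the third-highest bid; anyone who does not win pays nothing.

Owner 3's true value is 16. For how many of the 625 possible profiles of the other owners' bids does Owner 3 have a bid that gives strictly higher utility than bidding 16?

Others bid (6, 6, 6, 17): truth gives 0; bid 17 gives 10 > 0. Violating.
Others bid (6, 6, 6, 29): truth gives 0; bid 29 gives 10 > 0. Violating.
Others bid (6, 6, 6, 31): truth gives 0; bid 31 gives 10 > 0. Violating.
Others bid (6, 6, 17, 6): truth gives 0; bid 17 gives 10 > 0. Violating.
Others bid (6, 6, 6, 6): truth gives 10; no alternative beats it.
Others bid (6, 6, 6, 16): truth gives 10; no alternative beats it.
(Checking all 625 profiles: 12 have a profitable deviation, 613 do not.)

12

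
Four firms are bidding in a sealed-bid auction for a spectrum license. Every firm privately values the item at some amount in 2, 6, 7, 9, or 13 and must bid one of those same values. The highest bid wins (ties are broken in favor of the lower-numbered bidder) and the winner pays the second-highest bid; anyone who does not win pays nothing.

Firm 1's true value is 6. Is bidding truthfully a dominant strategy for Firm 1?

Check each profile of the others' bids and compare truth against every alternative bid.
Others bid (2, 2, 2): truth gives 4, best alternative gives 4.
Others bid (2, 2, 6): truth gives 0, best alternative gives 0.
Others bid (2, 2, 7): truth gives 0, best alternative gives 0.
Others bid (2, 2, 9): truth gives 0, best alternative gives 0.
Others bid (2, 2, 13): truth gives 0, best alternative gives 0.
Others bid (2, 6, 2): truth gives 0, best alternative gives 0.
(Remaining 119 profiles checked similarly; truth is weakly best in each.)
In every case the truthful bid is at least as good as any alternative, so it is a dominant strategy.

Yes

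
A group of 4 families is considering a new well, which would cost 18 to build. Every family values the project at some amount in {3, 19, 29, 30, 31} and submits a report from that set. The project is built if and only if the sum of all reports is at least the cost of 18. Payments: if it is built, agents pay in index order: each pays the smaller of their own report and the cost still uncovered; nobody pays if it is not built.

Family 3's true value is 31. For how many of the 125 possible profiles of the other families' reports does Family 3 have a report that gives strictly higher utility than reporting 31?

4

Others report (3, 3, 19): truth gives 19; report 3 gives 28 > 19. Violating.
Others report (3, 3, 29): truth gives 19; report 3 gives 28 > 19. Violating.
Others report (3, 3, 30): truth gives 19; report 3 gives 28 > 19. Violating.
Others report (3, 3, 31): truth gives 19; report 3 gives 28 > 19. Violating.
Others report (3, 3, 3): truth gives 19; no alternative beats it.
Others report (3, 19, 3): truth gives 31; no alternative beats it.
(Checking all 125 profiles: 4 have a profitable deviation, 121 do not.)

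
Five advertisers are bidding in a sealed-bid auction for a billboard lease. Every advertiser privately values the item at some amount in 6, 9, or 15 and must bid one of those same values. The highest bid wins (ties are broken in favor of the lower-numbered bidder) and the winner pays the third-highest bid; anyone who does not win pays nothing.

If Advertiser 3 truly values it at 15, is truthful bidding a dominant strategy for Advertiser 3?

Check each profile of the others' bids and compare truth against every alternative bid.
Others bid (6, 6, 6, 15): truth gives 9, best alternative gives 0.
Others bid (6, 6, 15, 6): truth gives 9, best alternative gives 0.
Others bid (6, 9, 6, 6): truth gives 9, best alternative gives 0.
Others bid (9, 6, 6, 6): truth gives 9, best alternative gives 0.
Others bid (6, 6, 9, 15): truth gives 6, best alternative gives 0.
Others bid (6, 6, 15, 9): truth gives 6, best alternative gives 0.
(Remaining 75 profiles checked similarly; truth is weakly best in each.)
In every case the truthful bid is at least as good as any alternative, so it is a dominant strategy.

Yes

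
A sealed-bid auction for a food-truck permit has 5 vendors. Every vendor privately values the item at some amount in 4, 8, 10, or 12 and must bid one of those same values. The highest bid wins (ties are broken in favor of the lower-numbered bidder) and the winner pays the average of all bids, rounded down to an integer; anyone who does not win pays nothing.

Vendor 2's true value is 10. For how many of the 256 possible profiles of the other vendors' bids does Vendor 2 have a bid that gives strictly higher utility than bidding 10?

Others bid (4, 4, 4, 4): truth gives 5; bid 8 gives 6 > 5. Violating.
Others bid (4, 4, 4, 8): truth gives 4; bid 8 gives 5 > 4. Violating.
Others bid (4, 4, 4, 12): truth gives 0; bid 12 gives 3 > 0. Violating.
Others bid (4, 4, 8, 4): truth gives 4; bid 8 gives 5 > 4. Violating.
Others bid (4, 4, 4, 10): truth gives 4; no alternative beats it.
Others bid (4, 4, 8, 8): truth gives 4; no alternative beats it.
(Checking all 256 profiles: 96 have a profitable deviation, 160 do not.)

96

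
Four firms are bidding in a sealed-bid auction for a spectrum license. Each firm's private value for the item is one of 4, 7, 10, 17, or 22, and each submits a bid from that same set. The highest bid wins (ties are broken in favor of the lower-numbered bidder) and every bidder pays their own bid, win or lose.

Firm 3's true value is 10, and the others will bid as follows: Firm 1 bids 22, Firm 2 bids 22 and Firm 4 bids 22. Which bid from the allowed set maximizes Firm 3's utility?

Bid 4: loses but pays 4, utility -4.
Bid 7: loses but pays 7, utility -7.
Bid 10: loses but pays 10, utility -10.
Bid 17: loses but pays 17, utility -17.
Bid 22: loses but pays 22, utility -22.
The best choice is 4 with utility -4.

4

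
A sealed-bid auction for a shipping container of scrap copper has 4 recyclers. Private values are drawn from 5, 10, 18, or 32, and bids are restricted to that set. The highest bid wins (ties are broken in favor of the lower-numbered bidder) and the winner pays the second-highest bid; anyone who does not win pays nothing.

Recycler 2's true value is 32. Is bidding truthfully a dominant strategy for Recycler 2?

Yes

Check each profile of the others' bids and compare truth against every alternative bid.
Others bid (18, 5, 5): truth gives 14, best alternative gives 0.
Others bid (18, 5, 10): truth gives 14, best alternative gives 0.
Others bid (18, 5, 18): truth gives 14, best alternative gives 0.
Others bid (18, 10, 5): truth gives 14, best alternative gives 0.
Others bid (18, 10, 10): truth gives 14, best alternative gives 0.
Others bid (18, 10, 18): truth gives 14, best alternative gives 0.
(Remaining 58 profiles checked similarly; truth is weakly best in each.)
In every case the truthful bid is at least as good as any alternative, so it is a dominant strategy.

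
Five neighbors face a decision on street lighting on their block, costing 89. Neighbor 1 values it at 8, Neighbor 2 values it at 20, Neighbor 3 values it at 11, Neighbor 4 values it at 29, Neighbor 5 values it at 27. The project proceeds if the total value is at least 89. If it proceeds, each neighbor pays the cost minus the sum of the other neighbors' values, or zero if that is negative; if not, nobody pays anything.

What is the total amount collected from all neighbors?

Total value 95 ≥ cost 89, so it is built.
Neighbor 1: others sum to 87; max(0, 89 - 87) = 2.
Neighbor 2: others sum to 75; max(0, 89 - 75) = 14.
Neighbor 3: others sum to 84; max(0, 89 - 84) = 5.
Neighbor 4: others sum to 66; max(0, 89 - 66) = 23.
Neighbor 5: others sum to 68; max(0, 89 - 68) = 21.
Total collected = 2 + 14 + 5 + 23 + 21 = 65.

65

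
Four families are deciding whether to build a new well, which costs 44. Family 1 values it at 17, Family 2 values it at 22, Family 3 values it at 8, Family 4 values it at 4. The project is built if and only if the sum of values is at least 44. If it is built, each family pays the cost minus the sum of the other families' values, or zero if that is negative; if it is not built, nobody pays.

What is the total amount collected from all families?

26

Total value 51 ≥ cost 44, so it is built.
Family 1: others sum to 34; max(0, 44 - 34) = 10.
Family 2: others sum to 29; max(0, 44 - 29) = 15.
Family 3: others sum to 43; max(0, 44 - 43) = 1.
Family 4: others sum to 47; max(0, 44 - 47) = 0.
Total collected = 10 + 15 + 1 + 0 = 26.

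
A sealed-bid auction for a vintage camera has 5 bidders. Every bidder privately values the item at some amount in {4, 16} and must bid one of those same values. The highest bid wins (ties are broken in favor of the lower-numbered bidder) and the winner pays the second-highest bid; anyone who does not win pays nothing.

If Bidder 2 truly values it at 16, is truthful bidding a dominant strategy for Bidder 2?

Check each profile of the others' bids and compare truth against every alternative bid.
Others bid (4, 4, 4, 4): truth gives 12, best alternative gives 0.
Others bid (4, 4, 4, 16): truth gives 0, best alternative gives 0.
Others bid (4, 4, 16, 4): truth gives 0, best alternative gives 0.
Others bid (4, 4, 16, 16): truth gives 0, best alternative gives 0.
Others bid (4, 16, 4, 4): truth gives 0, best alternative gives 0.
Others bid (4, 16, 4, 16): truth gives 0, best alternative gives 0.
(Remaining 10 profiles checked similarly; truth is weakly best in each.)
In every case the truthful bid is at least as good as any alternative, so it is a dominant strategy.

Yes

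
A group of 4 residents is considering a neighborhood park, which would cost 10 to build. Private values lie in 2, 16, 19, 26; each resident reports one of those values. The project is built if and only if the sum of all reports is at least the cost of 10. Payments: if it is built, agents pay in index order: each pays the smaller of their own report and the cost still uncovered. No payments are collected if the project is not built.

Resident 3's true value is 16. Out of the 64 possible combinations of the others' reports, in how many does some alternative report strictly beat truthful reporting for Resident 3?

3

Others report (2, 2, 16): truth gives 10; report 2 gives 14 > 10. Violating.
Others report (2, 2, 19): truth gives 10; report 2 gives 14 > 10. Violating.
Others report (2, 2, 26): truth gives 10; report 2 gives 14 > 10. Violating.
Others report (2, 2, 2): truth gives 10; no alternative beats it.
Others report (2, 16, 2): truth gives 16; no alternative beats it.
(Checking all 64 profiles: 3 have a profitable deviation, 61 do not.)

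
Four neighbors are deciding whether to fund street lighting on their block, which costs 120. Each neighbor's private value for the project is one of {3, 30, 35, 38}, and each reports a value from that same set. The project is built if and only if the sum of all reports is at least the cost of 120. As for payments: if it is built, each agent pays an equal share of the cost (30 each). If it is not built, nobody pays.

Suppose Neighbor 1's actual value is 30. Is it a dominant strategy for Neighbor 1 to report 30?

Check each profile of the others' reports and compare truth against every alternative report.
Others report (3, 3, 3): truth gives 0, best alternative gives 0.
Others report (3, 3, 30): truth gives 0, best alternative gives 0.
Others report (3, 3, 35): truth gives 0, best alternative gives 0.
Others report (3, 3, 38): truth gives 0, best alternative gives 0.
Others report (3, 30, 3): truth gives 0, best alternative gives 0.
Others report (3, 30, 30): truth gives 0, best alternative gives 0.
(Remaining 58 profiles checked similarly; truth is weakly best in each.)
In every case the truthful report is at least as good as any alternative, so it is a dominant strategy.

Yes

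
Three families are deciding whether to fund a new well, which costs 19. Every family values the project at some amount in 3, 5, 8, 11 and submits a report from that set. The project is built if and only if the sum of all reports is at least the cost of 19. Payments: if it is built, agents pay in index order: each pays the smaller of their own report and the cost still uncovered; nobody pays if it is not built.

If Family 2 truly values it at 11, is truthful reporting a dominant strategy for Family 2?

Consider the case where Family 1 reports 3 and Family 3 reports 8.
Truthful report 11: project built, pays 11, utility 11 - 11 = 0.
Report 8 instead: project built, pays 8, utility 11 - 8 = 3.
Since 3 > 0, reporting 8 is strictly better here, so truthful reporting is not dominant.

No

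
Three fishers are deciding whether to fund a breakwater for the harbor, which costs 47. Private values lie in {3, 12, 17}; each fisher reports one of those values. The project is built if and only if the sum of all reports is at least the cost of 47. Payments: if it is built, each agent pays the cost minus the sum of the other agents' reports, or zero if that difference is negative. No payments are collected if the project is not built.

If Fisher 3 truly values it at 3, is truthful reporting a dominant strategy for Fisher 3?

Check each profile of the others' reports and compare truth against every alternative report.
Others report (3, 3): truth gives 0, best alternative gives 0.
Others report (3, 12): truth gives 0, best alternative gives 0.
Others report (3, 17): truth gives 0, best alternative gives 0.
Others report (12, 3): truth gives 0, best alternative gives 0.
Others report (12, 12): truth gives 0, best alternative gives 0.
Others report (12, 17): truth gives 0, best alternative gives 0.
(Remaining 3 profiles checked similarly; truth is weakly best in each.)
In every case the truthful report is at least as good as any alternative, so it is a dominant strategy.

Yes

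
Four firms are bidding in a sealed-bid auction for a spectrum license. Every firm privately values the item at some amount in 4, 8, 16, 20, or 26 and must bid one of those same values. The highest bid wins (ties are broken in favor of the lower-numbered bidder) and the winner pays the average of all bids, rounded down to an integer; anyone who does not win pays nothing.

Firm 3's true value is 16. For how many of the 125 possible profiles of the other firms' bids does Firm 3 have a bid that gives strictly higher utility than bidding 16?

Others bid (4, 4, 4): truth gives 9; bid 8 gives 11 > 9. Violating.
Others bid (4, 4, 8): truth gives 8; bid 8 gives 10 > 8. Violating.
Others bid (4, 4, 20): truth gives 0; bid 20 gives 4 > 0. Violating.
Others bid (4, 4, 26): truth gives 0; bid 26 gives 1 > 0. Violating.
Others bid (4, 4, 16): truth gives 6; no alternative beats it.
Others bid (4, 8, 4): truth gives 8; no alternative beats it.
(Checking all 125 profiles: 31 have a profitable deviation, 94 do not.)

31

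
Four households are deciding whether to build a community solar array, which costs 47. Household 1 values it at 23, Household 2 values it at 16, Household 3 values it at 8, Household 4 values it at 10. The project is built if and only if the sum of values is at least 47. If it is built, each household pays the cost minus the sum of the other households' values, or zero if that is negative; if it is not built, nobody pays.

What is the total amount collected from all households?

19

Total value 57 ≥ cost 47, so it is built.
Household 1: others sum to 34; max(0, 47 - 34) = 13.
Household 2: others sum to 41; max(0, 47 - 41) = 6.
Household 3: others sum to 49; max(0, 47 - 49) = 0.
Household 4: others sum to 47; max(0, 47 - 47) = 0.
Total collected = 13 + 6 + 0 + 0 = 19.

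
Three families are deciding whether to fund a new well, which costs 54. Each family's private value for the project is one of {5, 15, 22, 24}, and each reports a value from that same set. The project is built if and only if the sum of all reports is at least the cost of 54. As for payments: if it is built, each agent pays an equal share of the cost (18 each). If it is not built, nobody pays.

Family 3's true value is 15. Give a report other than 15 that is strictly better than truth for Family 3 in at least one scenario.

5

Suppose Family 1 reports 15 and Family 2 reports 24.
Report 15: project built, pays 18, utility 15 - 18 = -3.
Report 5: project not built, utility 0.
So reporting 5 beats truth here (0 > -3).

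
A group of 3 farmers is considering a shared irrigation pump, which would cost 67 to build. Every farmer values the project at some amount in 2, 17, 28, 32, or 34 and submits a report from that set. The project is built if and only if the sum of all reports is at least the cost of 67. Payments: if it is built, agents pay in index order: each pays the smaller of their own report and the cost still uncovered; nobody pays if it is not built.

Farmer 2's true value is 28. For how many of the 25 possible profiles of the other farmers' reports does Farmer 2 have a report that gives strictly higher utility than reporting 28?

Others report (17, 34): truth gives 0; report 17 gives 11 > 0. Violating.
Others report (28, 28): truth gives 0; report 17 gives 11 > 0. Violating.
Others report (28, 32): truth gives 0; report 17 gives 11 > 0. Violating.
Others report (28, 34): truth gives 0; report 17 gives 11 > 0. Violating.
Others report (2, 2): truth gives 0; no alternative beats it.
Others report (2, 17): truth gives 0; no alternative beats it.
(Checking all 25 profiles: 11 have a profitable deviation, 14 do not.)

11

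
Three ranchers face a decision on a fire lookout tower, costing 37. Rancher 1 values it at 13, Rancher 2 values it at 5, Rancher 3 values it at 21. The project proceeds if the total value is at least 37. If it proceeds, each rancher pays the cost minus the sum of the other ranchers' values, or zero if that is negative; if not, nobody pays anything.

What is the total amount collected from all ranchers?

Total value 39 ≥ cost 37, so it is built.
Rancher 1: others sum to 26; max(0, 37 - 26) = 11.
Rancher 2: others sum to 34; max(0, 37 - 34) = 3.
Rancher 3: others sum to 18; max(0, 37 - 18) = 19.
Total collected = 11 + 3 + 19 = 33.

33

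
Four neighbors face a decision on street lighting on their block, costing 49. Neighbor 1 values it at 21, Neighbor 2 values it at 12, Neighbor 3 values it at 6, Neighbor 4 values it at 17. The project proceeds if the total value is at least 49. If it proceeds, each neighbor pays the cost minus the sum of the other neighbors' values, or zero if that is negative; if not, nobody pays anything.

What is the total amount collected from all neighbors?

Total value 56 ≥ cost 49, so it is built.
Neighbor 1: others sum to 35; max(0, 49 - 35) = 14.
Neighbor 2: others sum to 44; max(0, 49 - 44) = 5.
Neighbor 3: others sum to 50; max(0, 49 - 50) = 0.
Neighbor 4: others sum to 39; max(0, 49 - 39) = 10.
Total collected = 14 + 5 + 0 + 10 = 29.

29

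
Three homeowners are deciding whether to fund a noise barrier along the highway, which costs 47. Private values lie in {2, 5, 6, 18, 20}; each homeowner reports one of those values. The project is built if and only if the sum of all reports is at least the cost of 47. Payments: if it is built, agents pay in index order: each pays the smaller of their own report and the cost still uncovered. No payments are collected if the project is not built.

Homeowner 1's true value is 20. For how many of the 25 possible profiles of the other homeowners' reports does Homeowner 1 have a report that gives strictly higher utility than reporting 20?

4

Others report (18, 18): truth gives 0; report 18 gives 2 > 0. Violating.
Others report (18, 20): truth gives 0; report 18 gives 2 > 0. Violating.
Others report (20, 18): truth gives 0; report 18 gives 2 > 0. Violating.
Others report (20, 20): truth gives 0; report 18 gives 2 > 0. Violating.
Others report (2, 2): truth gives 0; no alternative beats it.
Others report (2, 5): truth gives 0; no alternative beats it.
(Checking all 25 profiles: 4 have a profitable deviation, 21 do not.)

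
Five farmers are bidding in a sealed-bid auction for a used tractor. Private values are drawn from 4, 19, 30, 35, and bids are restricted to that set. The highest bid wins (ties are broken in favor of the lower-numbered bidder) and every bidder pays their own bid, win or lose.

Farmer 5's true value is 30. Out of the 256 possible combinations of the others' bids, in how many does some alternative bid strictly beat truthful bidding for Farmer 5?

Others bid (4, 4, 4, 4): truth gives 0; bid 19 gives 11 > 0. Violating.
Others bid (4, 4, 4, 30): truth gives -30; bid 4 gives -4 > -30. Violating.
Others bid (4, 4, 4, 35): truth gives -30; bid 4 gives -4 > -30. Violating.
Others bid (4, 4, 19, 30): truth gives -30; bid 4 gives -4 > -30. Violating.
Others bid (4, 4, 4, 19): truth gives 0; no alternative beats it.
Others bid (4, 4, 19, 4): truth gives 0; no alternative beats it.
(Checking all 256 profiles: 241 have a profitable deviation, 15 do not.)

241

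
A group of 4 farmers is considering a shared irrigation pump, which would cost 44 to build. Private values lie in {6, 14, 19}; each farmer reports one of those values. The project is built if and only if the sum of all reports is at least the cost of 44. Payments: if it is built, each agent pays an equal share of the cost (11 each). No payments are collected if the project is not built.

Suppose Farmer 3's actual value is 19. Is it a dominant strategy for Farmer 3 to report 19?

Yes

Check each profile of the others' reports and compare truth against every alternative report.
Others report (6, 6, 14): truth gives 8, best alternative gives 0.
Others report (6, 14, 6): truth gives 8, best alternative gives 0.
Others report (14, 6, 6): truth gives 8, best alternative gives 0.
Others report (6, 6, 19): truth gives 8, best alternative gives 8.
Others report (6, 14, 14): truth gives 8, best alternative gives 8.
Others report (6, 14, 19): truth gives 8, best alternative gives 8.
(Remaining 21 profiles checked similarly; truth is weakly best in each.)
In every case the truthful report is at least as good as any alternative, so it is a dominant strategy.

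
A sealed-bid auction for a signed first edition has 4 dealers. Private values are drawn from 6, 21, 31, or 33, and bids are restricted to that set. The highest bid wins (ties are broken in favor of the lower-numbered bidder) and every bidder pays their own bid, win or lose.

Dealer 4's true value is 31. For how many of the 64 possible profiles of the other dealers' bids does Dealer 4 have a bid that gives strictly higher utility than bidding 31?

Others bid (6, 6, 6): truth gives 0; bid 21 gives 10 > 0. Violating.
Others bid (6, 6, 31): truth gives -31; bid 33 gives -2 > -31. Violating.
Others bid (6, 6, 33): truth gives -31; bid 6 gives -6 > -31. Violating.
Others bid (6, 21, 31): truth gives -31; bid 33 gives -2 > -31. Violating.
Others bid (6, 6, 21): truth gives 0; no alternative beats it.
Others bid (6, 21, 6): truth gives 0; no alternative beats it.
(Checking all 64 profiles: 57 have a profitable deviation, 7 do not.)

57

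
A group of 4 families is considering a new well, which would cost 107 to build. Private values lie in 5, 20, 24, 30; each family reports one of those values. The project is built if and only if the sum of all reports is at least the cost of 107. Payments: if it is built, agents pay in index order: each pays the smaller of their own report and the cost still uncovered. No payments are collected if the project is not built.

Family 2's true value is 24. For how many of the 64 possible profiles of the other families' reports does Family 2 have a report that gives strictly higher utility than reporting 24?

1

Others report (30, 30, 30): truth gives 0; report 20 gives 4 > 0. Violating.
Others report (5, 5, 5): truth gives 0; no alternative beats it.
Others report (5, 5, 20): truth gives 0; no alternative beats it.
(Checking all 64 profiles: 1 has a profitable deviation, 63 do not.)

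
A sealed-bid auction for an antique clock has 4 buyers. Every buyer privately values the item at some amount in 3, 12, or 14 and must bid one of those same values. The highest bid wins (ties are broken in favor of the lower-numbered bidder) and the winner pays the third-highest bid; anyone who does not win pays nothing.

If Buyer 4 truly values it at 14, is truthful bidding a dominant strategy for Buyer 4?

Check each profile of the others' bids and compare truth against every alternative bid.
Others bid (3, 3, 12): truth gives 11, best alternative gives 0.
Others bid (3, 12, 3): truth gives 11, best alternative gives 0.
Others bid (12, 3, 3): truth gives 11, best alternative gives 0.
Others bid (3, 12, 12): truth gives 2, best alternative gives 0.
Others bid (12, 3, 12): truth gives 2, best alternative gives 0.
Others bid (12, 12, 3): truth gives 2, best alternative gives 0.
(Remaining 21 profiles checked similarly; truth is weakly best in each.)
In every case the truthful bid is at least as good as any alternative, so it is a dominant strategy.

Yes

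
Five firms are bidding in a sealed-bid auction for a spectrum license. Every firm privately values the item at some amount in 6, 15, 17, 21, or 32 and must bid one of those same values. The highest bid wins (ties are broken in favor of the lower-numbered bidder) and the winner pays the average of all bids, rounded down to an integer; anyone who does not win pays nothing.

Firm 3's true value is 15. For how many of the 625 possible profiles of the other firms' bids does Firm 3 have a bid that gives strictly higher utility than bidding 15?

63

Others bid (6, 6, 6, 17): truth gives 0; bid 17 gives 5 > 0. Violating.
Others bid (6, 6, 6, 21): truth gives 0; bid 21 gives 3 > 0. Violating.
Others bid (6, 6, 15, 17): truth gives 0; bid 17 gives 3 > 0. Violating.
Others bid (6, 6, 15, 21): truth gives 0; bid 21 gives 2 > 0. Violating.
Others bid (6, 6, 6, 6): truth gives 8; no alternative beats it.
Others bid (6, 6, 6, 15): truth gives 6; no alternative beats it.
(Checking all 625 profiles: 63 have a profitable deviation, 562 do not.)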